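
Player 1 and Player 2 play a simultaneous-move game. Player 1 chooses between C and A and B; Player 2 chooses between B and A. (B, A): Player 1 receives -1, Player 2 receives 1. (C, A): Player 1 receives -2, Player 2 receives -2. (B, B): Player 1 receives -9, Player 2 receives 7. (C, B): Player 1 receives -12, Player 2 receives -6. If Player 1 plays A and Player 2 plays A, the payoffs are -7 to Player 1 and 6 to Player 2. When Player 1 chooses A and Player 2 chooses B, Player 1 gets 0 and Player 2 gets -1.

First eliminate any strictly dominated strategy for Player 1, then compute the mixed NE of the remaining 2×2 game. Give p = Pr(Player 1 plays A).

Player 1's strategy C is strictly dominated by B: -9 > -12 and -1 > -2. Eliminate C.
For Player 2 to be willing to mix, Player 2 must be indifferent between B and A, which pins down Player 1's mix.
  Player 2's payoff from B: p·(-1) + (1−p)·7 = -8p + 7
  Player 2's payoff from A: p·6 + (1−p)·1 = 5p + 1
  -8p + 7 = 5p + 1  ⇒  -13p = -6  ⇒  p = 6/13.

p = 6/13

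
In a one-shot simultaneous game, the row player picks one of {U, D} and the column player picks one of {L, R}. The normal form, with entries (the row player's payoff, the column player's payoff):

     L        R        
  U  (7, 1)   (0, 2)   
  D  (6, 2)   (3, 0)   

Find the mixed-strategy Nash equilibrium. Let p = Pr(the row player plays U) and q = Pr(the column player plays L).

In a mixed equilibrium the column player is indifferent between L and R; this condition fixes p.
  the column player's payoff to L: p·1 + (1−p)·2 = -p + 2
  the column player's payoff to R: p·2 + (1−p)·0 = 2p
  -p + 2 = 2p  ⇒  -3p = -2  ⇒  p = 2/3.
For the row player to be willing to mix, the row player must be indifferent between U and D, which pins down the column player's mix.
  the row player's expected payoff from U: q·7 + (1−q)·0 = 7q
  the row player's expected payoff from D: q·6 + (1−q)·3 = 3q + 3
  7q = 3q + 3  ⇒  4q = 3  ⇒  q = 3/4.

p = 2/3, q = 3/4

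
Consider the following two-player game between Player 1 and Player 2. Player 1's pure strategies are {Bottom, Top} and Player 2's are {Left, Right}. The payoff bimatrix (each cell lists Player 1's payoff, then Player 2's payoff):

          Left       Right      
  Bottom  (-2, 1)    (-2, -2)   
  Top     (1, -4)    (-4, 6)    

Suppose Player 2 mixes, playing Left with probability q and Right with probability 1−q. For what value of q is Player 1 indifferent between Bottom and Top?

q = 2/5

Player 1's indifference between Bottom and Top determines Player 2's mixing probability q:
  Player 1's payoff to Bottom: q·(-2) + (1−q)·(-2) = -2
  Player 1's payoff to Top: q·1 + (1−q)·(-4) = 5q - 4
  -2 = 5q - 4  ⇒  -5q = -2  ⇒  q = 2/5.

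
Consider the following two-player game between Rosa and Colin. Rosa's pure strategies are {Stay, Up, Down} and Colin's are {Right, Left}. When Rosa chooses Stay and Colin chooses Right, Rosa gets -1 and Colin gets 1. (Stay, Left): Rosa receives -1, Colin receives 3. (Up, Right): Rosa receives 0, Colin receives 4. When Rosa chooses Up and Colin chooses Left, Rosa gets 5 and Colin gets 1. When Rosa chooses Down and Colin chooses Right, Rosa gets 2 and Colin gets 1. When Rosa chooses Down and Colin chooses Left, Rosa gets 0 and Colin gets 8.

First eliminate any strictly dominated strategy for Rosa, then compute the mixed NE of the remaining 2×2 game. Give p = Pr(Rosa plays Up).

Rosa's strategy Stay is strictly dominated by Down: 2 > -1 and 0 > -1. Eliminate Stay.
Set Colin's expected payoff from Right equal to that from Left:
  Colin's expected payoff from Right: p·4 + (1−p)·1 = 3p + 1
  Colin's expected payoff from Left: p·1 + (1−p)·8 = -7p + 8
  3p + 1 = -7p + 8  ⇒  10p = 7  ⇒  p = 7/10.

p = 7/10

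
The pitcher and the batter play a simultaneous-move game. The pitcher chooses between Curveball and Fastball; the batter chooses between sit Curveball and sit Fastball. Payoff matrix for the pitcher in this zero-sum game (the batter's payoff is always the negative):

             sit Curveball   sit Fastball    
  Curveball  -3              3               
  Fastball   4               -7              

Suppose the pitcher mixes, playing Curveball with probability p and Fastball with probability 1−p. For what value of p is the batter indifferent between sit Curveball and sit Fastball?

p = 11/17

The pitcher's mix must leave the batter indifferent between sit Curveball and sit Fastball.
  the batter's payoff to sit Curveball: p·3 + (1−p)·(-4) = 7p - 4
  the batter's payoff to sit Fastball: p·(-3) + (1−p)·7 = -10p + 7
  7p - 4 = -10p + 7  ⇒  17p = 11  ⇒  p = 11/17.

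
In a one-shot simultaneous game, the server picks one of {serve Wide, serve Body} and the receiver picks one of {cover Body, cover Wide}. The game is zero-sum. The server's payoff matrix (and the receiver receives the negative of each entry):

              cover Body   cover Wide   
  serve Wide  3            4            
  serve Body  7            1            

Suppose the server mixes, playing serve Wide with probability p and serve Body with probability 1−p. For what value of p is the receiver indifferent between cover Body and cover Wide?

p = 6/7

The receiver's indifference between cover Body and cover Wide determines the server's mixing probability p:
  the receiver's payoff to cover Body: p·(-3) + (1−p)·(-7) = 4p - 7
  the receiver's payoff to cover Wide: p·(-4) + (1−p)·(-1) = -3p - 1
  4p - 7 = -3p - 1  ⇒  7p = 6  ⇒  p = 6/7.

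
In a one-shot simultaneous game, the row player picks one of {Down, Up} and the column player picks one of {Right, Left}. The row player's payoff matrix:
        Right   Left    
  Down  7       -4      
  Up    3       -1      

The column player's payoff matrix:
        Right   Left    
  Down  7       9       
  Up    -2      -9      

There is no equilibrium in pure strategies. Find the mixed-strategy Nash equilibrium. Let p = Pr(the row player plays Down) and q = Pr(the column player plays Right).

The column player's indifference between Right and Left determines the row player's mixing probability p:
  the column player's payoff to Right: p·7 + (1−p)·(-2) = 9p - 2
  the column player's payoff to Left: p·9 + (1−p)·(-9) = 18p - 9
  9p - 2 = 18p - 9  ⇒  -9p = -7  ⇒  p = 7/9.
The row player's indifference between Down and Up determines the column player's mixing probability q:
  the row player's payoff to Down: q·7 + (1−q)·(-4) = 11q - 4
  the row player's payoff to Up: q·3 + (1−q)·(-1) = 4q - 1
  11q - 4 = 4q - 1  ⇒  7q = 3  ⇒  q = 3/7.

p = 7/9, q = 3/7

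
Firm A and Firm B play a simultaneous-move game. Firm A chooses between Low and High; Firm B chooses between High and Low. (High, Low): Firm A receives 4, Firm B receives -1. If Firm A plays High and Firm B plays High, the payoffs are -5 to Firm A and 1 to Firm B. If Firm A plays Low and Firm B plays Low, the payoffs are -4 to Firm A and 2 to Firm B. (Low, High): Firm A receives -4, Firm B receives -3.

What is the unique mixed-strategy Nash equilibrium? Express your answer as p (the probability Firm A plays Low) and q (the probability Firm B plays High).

Firm A's mix must leave Firm B indifferent between High and Low.
  Firm B's payoff from High: p·(-3) + (1−p)·1 = -4p + 1
  Firm B's payoff from Low: p·2 + (1−p)·(-1) = 3p - 1
  -4p + 1 = 3p - 1  ⇒  -7p = -2  ⇒  p = 2/7.
For Firm A to be willing to mix, Firm A must be indifferent between Low and High, which pins down Firm B's mix.
  Firm A's expected payoff from Low: q·(-4) + (1−q)·(-4) = -4
  Firm A's expected payoff from High: q·(-5) + (1−q)·4 = -9q + 4
  -4 = -9q + 4  ⇒  9q = 8  ⇒  q = 8/9.

p = 2/7, q = 8/9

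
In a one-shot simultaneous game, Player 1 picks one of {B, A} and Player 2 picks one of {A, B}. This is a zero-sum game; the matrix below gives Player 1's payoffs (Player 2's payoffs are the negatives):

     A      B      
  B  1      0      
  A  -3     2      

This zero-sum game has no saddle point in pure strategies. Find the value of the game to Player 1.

Player 2's mix must leave Player 1 indifferent between B and A.
  Player 1's payoff from B: q·1 + (1−q)·0 = q
  Player 1's payoff from A: q·(-3) + (1−q)·2 = -5q + 2
  q = -5q + 2  ⇒  6q = 2  ⇒  q = 1/3.
The value is Player 1's expected payoff against this mix (using B): (1/3)·1 + (2/3)·0 = 1/3.

v = 1/3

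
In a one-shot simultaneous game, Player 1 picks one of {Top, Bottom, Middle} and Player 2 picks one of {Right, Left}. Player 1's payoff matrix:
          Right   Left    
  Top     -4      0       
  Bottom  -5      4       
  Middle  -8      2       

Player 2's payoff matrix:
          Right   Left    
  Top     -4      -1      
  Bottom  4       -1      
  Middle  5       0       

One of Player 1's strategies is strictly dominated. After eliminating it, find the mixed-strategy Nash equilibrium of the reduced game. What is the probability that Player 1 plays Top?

p = 5/8

Player 1's strategy Middle is strictly dominated by Bottom: -5 > -8 and 4 > 2. Eliminate Middle.
Player 1's mix must leave Player 2 indifferent between Right and Left.
  Player 2's payoff from Right: p·(-4) + (1−p)·4 = -8p + 4
  Player 2's payoff from Left: p·(-1) + (1−p)·(-1) = -1
  -8p + 4 = -1  ⇒  -8p = -5  ⇒  p = 5/8.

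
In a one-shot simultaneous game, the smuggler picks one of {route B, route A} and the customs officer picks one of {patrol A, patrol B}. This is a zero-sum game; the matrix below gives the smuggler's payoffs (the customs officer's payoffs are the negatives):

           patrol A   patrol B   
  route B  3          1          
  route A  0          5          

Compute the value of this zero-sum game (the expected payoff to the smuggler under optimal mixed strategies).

v = 15/7

The smuggler's indifference between route B and route A determines the customs officer's mixing probability q:
  the smuggler's payoff from route B: q·3 + (1−q)·1 = 2q + 1
  the smuggler's payoff from route A: q·0 + (1−q)·5 = -5q + 5
  2q + 1 = -5q + 5  ⇒  7q = 4  ⇒  q = 4/7.
The value is the smuggler's expected payoff against this mix (using route B): (4/7)·3 + (3/7)·1 = 15/7.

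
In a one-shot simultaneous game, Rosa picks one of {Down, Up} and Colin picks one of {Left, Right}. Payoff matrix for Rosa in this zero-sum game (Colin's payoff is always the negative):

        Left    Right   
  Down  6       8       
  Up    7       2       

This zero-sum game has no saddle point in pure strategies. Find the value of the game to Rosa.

Colin's mix must leave Rosa indifferent between Down and Up.
  Rosa's payoff from Down: q·6 + (1−q)·8 = -2q + 8
  Rosa's payoff from Up: q·7 + (1−q)·2 = 5q + 2
  -2q + 8 = 5q + 2  ⇒  -7q = -6  ⇒  q = 6/7.
The value is Rosa's expected payoff against this mix (using Down): (6/7)·6 + (1/7)·8 = 44/7.

v = 44/7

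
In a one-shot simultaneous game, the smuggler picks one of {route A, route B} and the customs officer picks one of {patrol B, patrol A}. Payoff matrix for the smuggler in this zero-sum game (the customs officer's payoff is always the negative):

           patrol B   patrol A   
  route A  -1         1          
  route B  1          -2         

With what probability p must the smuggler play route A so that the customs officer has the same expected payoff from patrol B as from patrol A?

In a mixed equilibrium the customs officer is indifferent between patrol B and patrol A; this condition fixes p.
  the customs officer's payoff to patrol B: p·1 + (1−p)·(-1) = 2p - 1
  the customs officer's payoff to patrol A: p·(-1) + (1−p)·2 = -3p + 2
  2p - 1 = -3p + 2  ⇒  5p = 3  ⇒  p = 3/5.

p = 3/5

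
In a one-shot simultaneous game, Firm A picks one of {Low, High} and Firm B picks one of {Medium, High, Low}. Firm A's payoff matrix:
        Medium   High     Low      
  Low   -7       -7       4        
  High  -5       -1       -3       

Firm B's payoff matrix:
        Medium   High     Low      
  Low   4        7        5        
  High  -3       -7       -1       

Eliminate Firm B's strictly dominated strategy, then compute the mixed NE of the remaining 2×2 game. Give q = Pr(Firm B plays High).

q = 7/13

Firm B's strategy Medium is strictly dominated by Low: 5 > 4 and -1 > -3. Eliminate Medium.
Firm A's indifference between Low and High determines Firm B's mixing probability q:
  Firm A's payoff to Low: q·(-7) + (1−q)·4 = -11q + 4
  Firm A's payoff to High: q·(-1) + (1−q)·(-3) = 2q - 3
  -11q + 4 = 2q - 3  ⇒  -13q = -7  ⇒  q = 7/13.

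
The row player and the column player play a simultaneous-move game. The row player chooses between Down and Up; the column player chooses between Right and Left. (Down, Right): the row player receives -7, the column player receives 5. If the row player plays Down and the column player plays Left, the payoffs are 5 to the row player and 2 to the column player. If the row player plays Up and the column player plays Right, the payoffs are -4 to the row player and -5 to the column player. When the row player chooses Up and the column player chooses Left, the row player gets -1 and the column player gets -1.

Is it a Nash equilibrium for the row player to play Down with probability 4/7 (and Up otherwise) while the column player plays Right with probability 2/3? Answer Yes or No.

Yes

Check the column player's indifference given the row player's mix p = 4/7:
  payoff from Right = 5/7; payoff from Left = 5/7 — equal.
Check the row player's indifference given the column player's mix q = 2/3:
  payoff from Down = -3; payoff from Up = -3 — equal.
Both players are indifferent, so neither can profitably deviate.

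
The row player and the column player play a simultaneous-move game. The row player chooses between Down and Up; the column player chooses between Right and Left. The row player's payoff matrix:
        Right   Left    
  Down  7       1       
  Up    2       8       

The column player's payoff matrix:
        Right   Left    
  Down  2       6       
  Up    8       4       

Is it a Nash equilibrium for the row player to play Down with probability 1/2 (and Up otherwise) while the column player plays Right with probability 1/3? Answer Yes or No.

No

Given the column player's mix q = 1/3, the row player's payoff from Down is 3 but from Up is 6. The row player strictly prefers Up, so the row player would not mix.
So the proposed profile is not a Nash equilibrium.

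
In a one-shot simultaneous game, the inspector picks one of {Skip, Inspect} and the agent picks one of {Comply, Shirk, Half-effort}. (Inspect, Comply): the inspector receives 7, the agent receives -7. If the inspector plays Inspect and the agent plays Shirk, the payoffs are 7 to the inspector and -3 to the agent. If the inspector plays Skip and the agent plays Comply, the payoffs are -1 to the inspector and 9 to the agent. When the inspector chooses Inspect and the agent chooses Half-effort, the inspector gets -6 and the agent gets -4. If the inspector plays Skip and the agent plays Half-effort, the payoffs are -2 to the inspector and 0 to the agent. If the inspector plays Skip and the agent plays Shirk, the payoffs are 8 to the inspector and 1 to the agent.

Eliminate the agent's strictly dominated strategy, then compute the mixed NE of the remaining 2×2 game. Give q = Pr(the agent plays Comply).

The agent's strategy Half-effort is strictly dominated by Shirk: 1 > 0 and -3 > -4. Eliminate Half-effort.
For the inspector to be willing to mix, the inspector must be indifferent between Skip and Inspect, which pins down the agent's mix.
  the inspector's expected payoff from Skip: q·(-1) + (1−q)·8 = -9q + 8
  the inspector's expected payoff from Inspect: q·7 + (1−q)·7 = 7
  -9q + 8 = 7  ⇒  -9q = -1  ⇒  q = 1/9.

q = 1/9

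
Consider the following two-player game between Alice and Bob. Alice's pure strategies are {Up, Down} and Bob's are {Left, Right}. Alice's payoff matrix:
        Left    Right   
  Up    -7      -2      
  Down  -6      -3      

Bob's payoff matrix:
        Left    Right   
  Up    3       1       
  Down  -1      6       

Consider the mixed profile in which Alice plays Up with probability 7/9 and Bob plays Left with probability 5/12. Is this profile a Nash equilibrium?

Given Bob's mix q = 5/12, Alice's payoff from Up is -49/12 but from Down is -17/4. Alice strictly prefers Up, so Alice would not mix.
So the proposed profile is not a Nash equilibrium.

No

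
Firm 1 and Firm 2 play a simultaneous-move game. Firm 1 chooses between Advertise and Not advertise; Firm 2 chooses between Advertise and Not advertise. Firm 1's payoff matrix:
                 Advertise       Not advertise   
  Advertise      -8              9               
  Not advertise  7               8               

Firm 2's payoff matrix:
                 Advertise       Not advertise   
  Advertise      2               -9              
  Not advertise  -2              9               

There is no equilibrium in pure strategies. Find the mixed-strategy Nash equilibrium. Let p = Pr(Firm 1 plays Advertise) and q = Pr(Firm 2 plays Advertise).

Firm 1's mix must leave Firm 2 indifferent between Advertise and Not advertise.
  Firm 2's payoff to Advertise: p·2 + (1−p)·(-2) = 4p - 2
  Firm 2's payoff to Not advertise: p·(-9) + (1−p)·9 = -18p + 9
  4p - 2 = -18p + 9  ⇒  22p = 11  ⇒  p = 1/2.
Firm 2's mix must leave Firm 1 indifferent between Advertise and Not advertise.
  Firm 1's payoff to Advertise: q·(-8) + (1−q)·9 = -17q + 9
  Firm 1's payoff to Not advertise: q·7 + (1−q)·8 = -q + 8
  -17q + 9 = -q + 8  ⇒  -16q = -1  ⇒  q = 1/16.

p = 1/2, q = 1/16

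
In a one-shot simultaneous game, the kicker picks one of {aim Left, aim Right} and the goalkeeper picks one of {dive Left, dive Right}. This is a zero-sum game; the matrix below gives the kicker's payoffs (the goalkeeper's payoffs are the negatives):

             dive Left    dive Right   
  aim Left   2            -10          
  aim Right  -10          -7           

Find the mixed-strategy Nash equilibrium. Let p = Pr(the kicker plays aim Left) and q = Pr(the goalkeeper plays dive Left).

p = 1/5, q = 1/5

For the goalkeeper to be willing to mix, the goalkeeper must be indifferent between dive Left and dive Right, which pins down the kicker's mix.
  the goalkeeper's expected payoff from dive Left: p·(-2) + (1−p)·10 = -12p + 10
  the goalkeeper's expected payoff from dive Right: p·10 + (1−p)·7 = 3p + 7
  -12p + 10 = 3p + 7  ⇒  -15p = -3  ⇒  p = 1/5.
In a mixed equilibrium the kicker is indifferent between aim Left and aim Right; this condition fixes q.
  the kicker's payoff from aim Left: q·2 + (1−q)·(-10) = 12q - 10
  the kicker's payoff from aim Right: q·(-10) + (1−q)·(-7) = -3q - 7
  12q - 10 = -3q - 7  ⇒  15q = 3  ⇒  q = 1/5.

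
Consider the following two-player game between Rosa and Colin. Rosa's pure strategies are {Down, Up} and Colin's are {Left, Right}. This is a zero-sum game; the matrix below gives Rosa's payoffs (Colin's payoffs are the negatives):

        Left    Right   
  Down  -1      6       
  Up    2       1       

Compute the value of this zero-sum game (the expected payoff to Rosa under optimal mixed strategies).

v = 13/8

Rosa's indifference between Down and Up determines Colin's mixing probability q:
  Rosa's expected payoff from Down: q·(-1) + (1−q)·6 = -7q + 6
  Rosa's expected payoff from Up: q·2 + (1−q)·1 = q + 1
  -7q + 6 = q + 1  ⇒  -8q = -5  ⇒  q = 5/8.
The value is Rosa's expected payoff against this mix (using Down): (5/8)·(-1) + (3/8)·6 = 13/8.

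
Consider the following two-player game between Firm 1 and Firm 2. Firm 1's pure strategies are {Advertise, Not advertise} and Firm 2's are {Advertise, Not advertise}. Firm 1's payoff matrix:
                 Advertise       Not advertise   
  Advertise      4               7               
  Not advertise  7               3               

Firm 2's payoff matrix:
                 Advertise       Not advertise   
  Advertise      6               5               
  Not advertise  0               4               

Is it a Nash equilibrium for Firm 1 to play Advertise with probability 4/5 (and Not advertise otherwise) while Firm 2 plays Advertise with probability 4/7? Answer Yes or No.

Yes

Check Firm 2's indifference given Firm 1's mix p = 4/5:
  payoff from Advertise = 24/5; payoff from Not advertise = 24/5 — equal.
Check Firm 1's indifference given Firm 2's mix q = 4/7:
  payoff from Advertise = 37/7; payoff from Not advertise = 37/7 — equal.
Both players are indifferent, so neither can profitably deviate.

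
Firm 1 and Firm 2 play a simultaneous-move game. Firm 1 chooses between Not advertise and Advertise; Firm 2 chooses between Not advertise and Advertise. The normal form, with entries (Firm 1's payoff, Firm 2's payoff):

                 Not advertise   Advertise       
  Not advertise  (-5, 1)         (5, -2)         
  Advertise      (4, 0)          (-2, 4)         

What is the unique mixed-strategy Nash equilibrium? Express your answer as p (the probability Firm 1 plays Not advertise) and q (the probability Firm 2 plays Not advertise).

p = 4/7, q = 7/16

Firm 1's mix must leave Firm 2 indifferent between Not advertise and Advertise.
  Firm 2's payoff to Not advertise: p·1 + (1−p)·0 = p
  Firm 2's payoff to Advertise: p·(-2) + (1−p)·4 = -6p + 4
  p = -6p + 4  ⇒  7p = 4  ⇒  p = 4/7.
Firm 2's mix must leave Firm 1 indifferent between Not advertise and Advertise.
  Firm 1's payoff to Not advertise: q·(-5) + (1−q)·5 = -10q + 5
  Firm 1's payoff to Advertise: q·4 + (1−q)·(-2) = 6q - 2
  -10q + 5 = 6q - 2  ⇒  -16q = -7  ⇒  q = 7/16.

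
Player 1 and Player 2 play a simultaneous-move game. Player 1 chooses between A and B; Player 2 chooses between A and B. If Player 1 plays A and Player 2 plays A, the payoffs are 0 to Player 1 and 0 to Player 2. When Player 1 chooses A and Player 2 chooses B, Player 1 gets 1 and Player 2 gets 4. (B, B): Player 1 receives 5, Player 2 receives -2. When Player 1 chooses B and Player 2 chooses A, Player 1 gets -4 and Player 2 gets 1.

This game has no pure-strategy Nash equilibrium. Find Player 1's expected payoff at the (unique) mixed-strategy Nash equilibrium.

Player 1's indifference between A and B determines Player 2's mixing probability q:
  Player 1's expected payoff from A: q·0 + (1−q)·1 = -q + 1
  Player 1's expected payoff from B: q·(-4) + (1−q)·5 = -9q + 5
  -q + 1 = -9q + 5  ⇒  8q = 4  ⇒  q = 1/2.
At equilibrium Player 1 is indifferent across rows, so Player 1's payoff equals the payoff from A: (1/2)·0 + (1/2)·1 = 1/2.

1/2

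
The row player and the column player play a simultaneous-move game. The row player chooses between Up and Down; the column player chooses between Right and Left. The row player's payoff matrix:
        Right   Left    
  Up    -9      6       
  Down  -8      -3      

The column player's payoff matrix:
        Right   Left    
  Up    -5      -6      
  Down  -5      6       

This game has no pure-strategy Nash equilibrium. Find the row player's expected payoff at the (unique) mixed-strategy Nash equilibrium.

The row player's indifference between Up and Down determines the column player's mixing probability q:
  the row player's payoff to Up: q·(-9) + (1−q)·6 = -15q + 6
  the row player's payoff to Down: q·(-8) + (1−q)·(-3) = -5q - 3
  -15q + 6 = -5q - 3  ⇒  -10q = -9  ⇒  q = 9/10.
At equilibrium the row player is indifferent across rows, so the row player's payoff equals the payoff from Up: (9/10)·(-9) + (1/10)·6 = -15/2.

-15/2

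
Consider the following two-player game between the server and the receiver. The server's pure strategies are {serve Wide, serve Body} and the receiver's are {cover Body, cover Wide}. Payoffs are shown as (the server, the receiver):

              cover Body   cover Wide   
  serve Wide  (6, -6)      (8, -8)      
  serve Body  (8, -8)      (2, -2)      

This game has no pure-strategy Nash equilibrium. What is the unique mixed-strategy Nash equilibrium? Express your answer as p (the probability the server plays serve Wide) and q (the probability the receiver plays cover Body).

p = 3/4, q = 3/4

The receiver's indifference between cover Body and cover Wide determines the server's mixing probability p:
  the receiver's expected payoff from cover Body: p·(-6) + (1−p)·(-8) = 2p - 8
  the receiver's expected payoff from cover Wide: p·(-8) + (1−p)·(-2) = -6p - 2
  2p - 8 = -6p - 2  ⇒  8p = 6  ⇒  p = 3/4.
Set the server's expected payoff from serve Wide equal to that from serve Body:
  the server's payoff to serve Wide: q·6 + (1−q)·8 = -2q + 8
  the server's payoff to serve Body: q·8 + (1−q)·2 = 6q + 2
  -2q + 8 = 6q + 2  ⇒  -8q = -6  ⇒  q = 3/4.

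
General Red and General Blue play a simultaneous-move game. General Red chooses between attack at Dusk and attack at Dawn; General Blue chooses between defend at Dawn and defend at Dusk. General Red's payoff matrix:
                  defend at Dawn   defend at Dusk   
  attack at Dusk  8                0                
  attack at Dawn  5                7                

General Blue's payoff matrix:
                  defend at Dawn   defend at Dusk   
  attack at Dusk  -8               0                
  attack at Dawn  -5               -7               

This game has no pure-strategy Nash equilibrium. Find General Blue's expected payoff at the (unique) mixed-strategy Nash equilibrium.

Set General Blue's expected payoff from defend at Dawn equal to that from defend at Dusk:
  General Blue's payoff from defend at Dawn: p·(-8) + (1−p)·(-5) = -3p - 5
  General Blue's payoff from defend at Dusk: p·0 + (1−p)·(-7) = 7p - 7
  -3p - 5 = 7p - 7  ⇒  -10p = -2  ⇒  p = 1/5.
At equilibrium General Blue is indifferent across columns, so General Blue's payoff equals the payoff from defend at Dawn: (1/5)·(-8) + (4/5)·(-5) = -28/5.

-28/5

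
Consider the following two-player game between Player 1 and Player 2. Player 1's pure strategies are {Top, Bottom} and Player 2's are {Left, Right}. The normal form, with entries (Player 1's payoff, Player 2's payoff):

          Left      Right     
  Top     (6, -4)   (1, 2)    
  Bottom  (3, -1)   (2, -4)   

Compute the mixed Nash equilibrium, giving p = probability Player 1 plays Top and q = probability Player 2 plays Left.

p = 1/3, q = 1/4

Player 1's mix must leave Player 2 indifferent between Left and Right.
  Player 2's payoff to Left: p·(-4) + (1−p)·(-1) = -3p - 1
  Player 2's payoff to Right: p·2 + (1−p)·(-4) = 6p - 4
  -3p - 1 = 6p - 4  ⇒  -9p = -3  ⇒  p = 1/3.
Player 1's indifference between Top and Bottom determines Player 2's mixing probability q:
  Player 1's payoff to Top: q·6 + (1−q)·1 = 5q + 1
  Player 1's payoff to Bottom: q·3 + (1−q)·2 = q + 2
  5q + 1 = q + 2  ⇒  4q = 1  ⇒  q = 1/4.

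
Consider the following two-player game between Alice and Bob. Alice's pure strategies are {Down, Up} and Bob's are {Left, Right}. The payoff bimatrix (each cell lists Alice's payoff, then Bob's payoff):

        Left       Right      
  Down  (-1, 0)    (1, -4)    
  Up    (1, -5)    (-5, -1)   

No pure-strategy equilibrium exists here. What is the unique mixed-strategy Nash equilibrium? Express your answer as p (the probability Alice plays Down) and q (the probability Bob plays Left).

p = 1/2, q = 3/4

Alice's mix must leave Bob indifferent between Left and Right.
  Bob's payoff from Left: p·0 + (1−p)·(-5) = 5p - 5
  Bob's payoff from Right: p·(-4) + (1−p)·(-1) = -3p - 1
  5p - 5 = -3p - 1  ⇒  8p = 4  ⇒  p = 1/2.
In a mixed equilibrium Alice is indifferent between Down and Up; this condition fixes q.
  Alice's payoff to Down: q·(-1) + (1−q)·1 = -2q + 1
  Alice's payoff to Up: q·1 + (1−q)·(-5) = 6q - 5
  -2q + 1 = 6q - 5  ⇒  -8q = -6  ⇒  q = 3/4.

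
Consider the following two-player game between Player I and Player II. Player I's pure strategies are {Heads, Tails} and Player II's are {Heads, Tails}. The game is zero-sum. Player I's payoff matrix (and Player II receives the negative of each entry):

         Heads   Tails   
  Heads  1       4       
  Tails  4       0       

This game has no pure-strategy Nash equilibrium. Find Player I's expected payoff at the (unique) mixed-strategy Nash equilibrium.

Set Player I's expected payoff from Heads equal to that from Tails:
  Player I's expected payoff from Heads: q·1 + (1−q)·4 = -3q + 4
  Player I's expected payoff from Tails: q·4 + (1−q)·0 = 4q
  -3q + 4 = 4q  ⇒  -7q = -4  ⇒  q = 4/7.
At equilibrium Player I is indifferent across rows, so Player I's payoff equals the payoff from Heads: (4/7)·1 + (3/7)·4 = 16/7.

16/7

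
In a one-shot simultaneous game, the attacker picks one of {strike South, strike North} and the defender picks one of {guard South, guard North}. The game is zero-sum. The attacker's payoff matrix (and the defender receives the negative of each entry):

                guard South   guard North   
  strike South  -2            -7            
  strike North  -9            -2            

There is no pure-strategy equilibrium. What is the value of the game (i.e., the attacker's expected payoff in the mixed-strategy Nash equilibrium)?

In a mixed equilibrium the attacker is indifferent between strike South and strike North; this condition fixes q.
  the attacker's payoff to strike South: q·(-2) + (1−q)·(-7) = 5q - 7
  the attacker's payoff to strike North: q·(-9) + (1−q)·(-2) = -7q - 2
  5q - 7 = -7q - 2  ⇒  12q = 5  ⇒  q = 5/12.
The value is the attacker's expected payoff against this mix (using strike South): (5/12)·(-2) + (7/12)·(-7) = -59/12.

v = -59/12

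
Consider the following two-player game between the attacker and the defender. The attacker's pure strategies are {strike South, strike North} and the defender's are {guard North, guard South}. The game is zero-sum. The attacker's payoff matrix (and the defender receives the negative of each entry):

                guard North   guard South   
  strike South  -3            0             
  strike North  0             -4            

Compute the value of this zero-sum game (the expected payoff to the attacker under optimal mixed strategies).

In a mixed equilibrium the attacker is indifferent between strike South and strike North; this condition fixes q.
  the attacker's payoff from strike South: q·(-3) + (1−q)·0 = -3q
  the attacker's payoff from strike North: q·0 + (1−q)·(-4) = 4q - 4
  -3q = 4q - 4  ⇒  -7q = -4  ⇒  q = 4/7.
The value is the attacker's expected payoff against this mix (using strike South): (4/7)·(-3) + (3/7)·0 = -12/7.

v = -12/7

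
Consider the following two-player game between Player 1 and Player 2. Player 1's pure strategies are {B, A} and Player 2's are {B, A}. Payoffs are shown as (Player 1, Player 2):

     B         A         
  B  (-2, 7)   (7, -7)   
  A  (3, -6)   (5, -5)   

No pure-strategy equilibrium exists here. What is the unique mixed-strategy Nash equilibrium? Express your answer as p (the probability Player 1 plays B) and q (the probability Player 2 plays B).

p = 1/15, q = 2/7

In a mixed equilibrium Player 2 is indifferent between B and A; this condition fixes p.
  Player 2's expected payoff from B: p·7 + (1−p)·(-6) = 13p - 6
  Player 2's expected payoff from A: p·(-7) + (1−p)·(-5) = -2p - 5
  13p - 6 = -2p - 5  ⇒  15p = 1  ⇒  p = 1/15.
For Player 1 to be willing to mix, Player 1 must be indifferent between B and A, which pins down Player 2's mix.
  Player 1's payoff from B: q·(-2) + (1−q)·7 = -9q + 7
  Player 1's payoff from A: q·3 + (1−q)·5 = -2q + 5
  -9q + 7 = -2q + 5  ⇒  -7q = -2  ⇒  q = 2/7.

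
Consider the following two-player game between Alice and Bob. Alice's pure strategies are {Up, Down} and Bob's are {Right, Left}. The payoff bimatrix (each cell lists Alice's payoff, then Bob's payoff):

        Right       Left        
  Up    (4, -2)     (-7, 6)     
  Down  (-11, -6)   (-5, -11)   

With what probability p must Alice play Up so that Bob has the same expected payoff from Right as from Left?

p = 5/13

In a mixed equilibrium Bob is indifferent between Right and Left; this condition fixes p.
  Bob's expected payoff from Right: p·(-2) + (1−p)·(-6) = 4p - 6
  Bob's expected payoff from Left: p·6 + (1−p)·(-11) = 17p - 11
  4p - 6 = 17p - 11  ⇒  -13p = -5  ⇒  p = 5/13.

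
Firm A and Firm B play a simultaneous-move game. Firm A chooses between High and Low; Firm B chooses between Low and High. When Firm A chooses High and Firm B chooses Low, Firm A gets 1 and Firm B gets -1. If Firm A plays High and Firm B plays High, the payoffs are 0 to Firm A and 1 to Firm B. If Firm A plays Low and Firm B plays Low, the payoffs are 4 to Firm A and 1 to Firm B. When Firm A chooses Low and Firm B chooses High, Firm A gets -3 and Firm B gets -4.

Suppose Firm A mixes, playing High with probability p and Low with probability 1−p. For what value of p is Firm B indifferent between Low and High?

p = 5/7

Firm A's mix must leave Firm B indifferent between Low and High.
  Firm B's payoff from Low: p·(-1) + (1−p)·1 = -2p + 1
  Firm B's payoff from High: p·1 + (1−p)·(-4) = 5p - 4
  -2p + 1 = 5p - 4  ⇒  -7p = -5  ⇒  p = 5/7.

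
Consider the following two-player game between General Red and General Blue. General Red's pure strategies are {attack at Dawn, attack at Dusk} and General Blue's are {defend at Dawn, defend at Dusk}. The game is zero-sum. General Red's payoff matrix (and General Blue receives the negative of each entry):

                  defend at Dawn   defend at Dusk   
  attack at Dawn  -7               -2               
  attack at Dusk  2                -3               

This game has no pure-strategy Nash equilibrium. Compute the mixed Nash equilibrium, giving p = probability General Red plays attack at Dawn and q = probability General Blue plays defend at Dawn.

p = 1/2, q = 1/10

Set General Blue's expected payoff from defend at Dawn equal to that from defend at Dusk:
  General Blue's payoff to defend at Dawn: p·7 + (1−p)·(-2) = 9p - 2
  General Blue's payoff to defend at Dusk: p·2 + (1−p)·3 = -p + 3
  9p - 2 = -p + 3  ⇒  10p = 5  ⇒  p = 1/2.
General Red's indifference between attack at Dawn and attack at Dusk determines General Blue's mixing probability q:
  General Red's expected payoff from attack at Dawn: q·(-7) + (1−q)·(-2) = -5q - 2
  General Red's expected payoff from attack at Dusk: q·2 + (1−q)·(-3) = 5q - 3
  -5q - 2 = 5q - 3  ⇒  -10q = -1  ⇒  q = 1/10.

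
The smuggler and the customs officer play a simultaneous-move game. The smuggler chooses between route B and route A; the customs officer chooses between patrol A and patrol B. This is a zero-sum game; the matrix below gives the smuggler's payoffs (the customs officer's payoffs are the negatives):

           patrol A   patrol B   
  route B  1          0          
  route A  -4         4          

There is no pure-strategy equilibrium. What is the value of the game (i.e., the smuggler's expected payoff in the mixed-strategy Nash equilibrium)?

v = 4/9

Set the smuggler's expected payoff from route B equal to that from route A:
  the smuggler's expected payoff from route B: q·1 + (1−q)·0 = q
  the smuggler's expected payoff from route A: q·(-4) + (1−q)·4 = -8q + 4
  q = -8q + 4  ⇒  9q = 4  ⇒  q = 4/9.
The value is the smuggler's expected payoff against this mix (using route B): (4/9)·1 + (5/9)·0 = 4/9.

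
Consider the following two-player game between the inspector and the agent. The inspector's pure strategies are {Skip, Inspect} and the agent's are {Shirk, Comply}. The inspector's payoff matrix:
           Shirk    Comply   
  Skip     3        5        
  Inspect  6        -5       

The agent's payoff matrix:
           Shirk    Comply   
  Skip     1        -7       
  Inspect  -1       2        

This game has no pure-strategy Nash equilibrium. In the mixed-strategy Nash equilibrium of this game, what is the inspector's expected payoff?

45/13

Set the inspector's expected payoff from Skip equal to that from Inspect:
  the inspector's expected payoff from Skip: q·3 + (1−q)·5 = -2q + 5
  the inspector's expected payoff from Inspect: q·6 + (1−q)·(-5) = 11q - 5
  -2q + 5 = 11q - 5  ⇒  -13q = -10  ⇒  q = 10/13.
At equilibrium the inspector is indifferent across rows, so the inspector's payoff equals the payoff from Skip: (10/13)·3 + (3/13)·5 = 45/13.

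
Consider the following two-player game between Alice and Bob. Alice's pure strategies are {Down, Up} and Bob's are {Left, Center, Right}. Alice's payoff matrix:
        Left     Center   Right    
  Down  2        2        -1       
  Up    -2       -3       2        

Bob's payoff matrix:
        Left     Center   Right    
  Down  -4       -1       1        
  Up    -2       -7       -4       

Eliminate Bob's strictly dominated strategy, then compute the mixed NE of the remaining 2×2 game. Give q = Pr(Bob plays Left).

Bob's strategy Center is strictly dominated by Right: 1 > -1 and -4 > -7. Eliminate Center.
Alice's indifference between Down and Up determines Bob's mixing probability q:
  Alice's payoff to Down: q·2 + (1−q)·(-1) = 3q - 1
  Alice's payoff to Up: q·(-2) + (1−q)·2 = -4q + 2
  3q - 1 = -4q + 2  ⇒  7q = 3  ⇒  q = 3/7.

q = 3/7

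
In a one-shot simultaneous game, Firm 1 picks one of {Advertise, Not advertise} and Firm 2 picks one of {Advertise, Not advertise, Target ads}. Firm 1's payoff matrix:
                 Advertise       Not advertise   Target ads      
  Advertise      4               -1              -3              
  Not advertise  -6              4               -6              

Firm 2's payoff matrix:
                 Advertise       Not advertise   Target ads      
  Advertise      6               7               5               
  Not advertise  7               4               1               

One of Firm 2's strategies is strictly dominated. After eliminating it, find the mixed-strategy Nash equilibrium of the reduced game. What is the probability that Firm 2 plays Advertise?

q = 1/3

Firm 2's strategy Target ads is strictly dominated by Not advertise: 7 > 5 and 4 > 1. Eliminate Target ads.
Set Firm 1's expected payoff from Advertise equal to that from Not advertise:
  Firm 1's payoff from Advertise: q·4 + (1−q)·(-1) = 5q - 1
  Firm 1's payoff from Not advertise: q·(-6) + (1−q)·4 = -10q + 4
  5q - 1 = -10q + 4  ⇒  15q = 5  ⇒  q = 1/3.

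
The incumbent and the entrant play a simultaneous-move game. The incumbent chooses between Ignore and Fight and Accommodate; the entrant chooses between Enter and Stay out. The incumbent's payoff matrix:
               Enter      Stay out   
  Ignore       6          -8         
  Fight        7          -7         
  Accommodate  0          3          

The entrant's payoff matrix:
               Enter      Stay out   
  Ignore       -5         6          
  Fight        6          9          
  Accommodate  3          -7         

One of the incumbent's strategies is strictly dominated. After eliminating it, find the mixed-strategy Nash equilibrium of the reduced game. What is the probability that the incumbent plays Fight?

p = 10/13

The incumbent's strategy Ignore is strictly dominated by Fight: 7 > 6 and -7 > -8. Eliminate Ignore.
The incumbent's mix must leave the entrant indifferent between Enter and Stay out.
  the entrant's payoff from Enter: p·6 + (1−p)·3 = 3p + 3
  the entrant's payoff from Stay out: p·9 + (1−p)·(-7) = 16p - 7
  3p + 3 = 16p - 7  ⇒  -13p = -10  ⇒  p = 10/13.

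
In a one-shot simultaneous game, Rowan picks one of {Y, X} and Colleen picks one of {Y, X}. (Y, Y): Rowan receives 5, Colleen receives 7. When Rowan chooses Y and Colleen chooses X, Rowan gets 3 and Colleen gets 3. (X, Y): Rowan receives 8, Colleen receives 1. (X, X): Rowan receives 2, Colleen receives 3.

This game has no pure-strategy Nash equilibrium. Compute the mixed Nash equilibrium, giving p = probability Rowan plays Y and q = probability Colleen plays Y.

For Colleen to be willing to mix, Colleen must be indifferent between Y and X, which pins down Rowan's mix.
  Colleen's payoff from Y: p·7 + (1−p)·1 = 6p + 1
  Colleen's payoff from X: p·3 + (1−p)·3 = 3
  6p + 1 = 3  ⇒  6p = 2  ⇒  p = 1/3.
In a mixed equilibrium Rowan is indifferent between Y and X; this condition fixes q.
  Rowan's expected payoff from Y: q·5 + (1−q)·3 = 2q + 3
  Rowan's expected payoff from X: q·8 + (1−q)·2 = 6q + 2
  2q + 3 = 6q + 2  ⇒  -4q = -1  ⇒  q = 1/4.

p = 1/3, q = 1/4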